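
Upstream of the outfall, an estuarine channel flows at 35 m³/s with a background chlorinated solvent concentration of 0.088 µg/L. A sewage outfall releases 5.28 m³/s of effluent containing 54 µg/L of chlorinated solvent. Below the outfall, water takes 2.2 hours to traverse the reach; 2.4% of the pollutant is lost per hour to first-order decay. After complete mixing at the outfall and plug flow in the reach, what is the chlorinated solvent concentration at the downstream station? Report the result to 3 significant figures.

Flow-weighted average: C = (35.00·0.08800 + 5.280·54.00) / 40.28 = 288.2/40.28 = 7.155 µg/L.
2.4%/h lost → k = −ln(1 − 0.024) = 0.02429 h⁻¹.
First-order decay: C = 7.155·exp(−k·t) = 7.155·0.9480 = 6.783 µg/L.

6.78 µg/L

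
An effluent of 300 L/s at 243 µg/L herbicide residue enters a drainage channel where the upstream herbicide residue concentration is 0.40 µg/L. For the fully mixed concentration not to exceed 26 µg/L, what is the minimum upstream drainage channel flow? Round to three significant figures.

Set C_mix = 26: (Q·0.4000 + 300.0·243.0) / (Q + 300.0) = 26
→ Q = 300.0·(243.0 − 26)/(26 − 0.4000) = 2543 L/s.

2540 L/s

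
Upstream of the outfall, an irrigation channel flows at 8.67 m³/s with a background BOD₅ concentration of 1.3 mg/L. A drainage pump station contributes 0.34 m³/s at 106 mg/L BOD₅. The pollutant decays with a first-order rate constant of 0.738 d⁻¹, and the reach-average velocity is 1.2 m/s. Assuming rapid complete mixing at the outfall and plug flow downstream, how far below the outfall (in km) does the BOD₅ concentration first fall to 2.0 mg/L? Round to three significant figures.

136 km

After mixing, C = (8.670·1.300 + 0.3400·106.0) / 9.010 = 47.31/9.010 = 5.251 mg/L.
Set 5.251·exp(−k·t) = 2.0 → t = ln(5.251/2.0)/k = 113000 s = 31.39 h.
Distance = v·t = 1.2·113000 = 135600 m = 135.6 km.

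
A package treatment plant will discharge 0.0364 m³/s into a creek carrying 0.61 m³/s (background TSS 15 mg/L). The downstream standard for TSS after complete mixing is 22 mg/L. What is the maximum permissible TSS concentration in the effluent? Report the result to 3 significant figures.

139 mg/L

At the limit, (Qr·Cr + Qe·Cₑ)/(Qr + Qe) = 22:
Cₑ = (0.6464·22 − 0.6100·15.00) / 0.03640 = 139.3 mg/L.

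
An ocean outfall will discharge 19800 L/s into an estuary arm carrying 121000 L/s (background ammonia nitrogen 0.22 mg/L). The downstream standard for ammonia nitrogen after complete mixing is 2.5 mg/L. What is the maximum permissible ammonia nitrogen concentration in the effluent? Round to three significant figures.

16.4 mg/L

At the limit, (Qr·Cr + Qe·Cₑ)/(Qr + Qe) = 2.5:
Cₑ = (140800·2.5 − 121000·0.2200) / 19800 = 16.43 mg/L.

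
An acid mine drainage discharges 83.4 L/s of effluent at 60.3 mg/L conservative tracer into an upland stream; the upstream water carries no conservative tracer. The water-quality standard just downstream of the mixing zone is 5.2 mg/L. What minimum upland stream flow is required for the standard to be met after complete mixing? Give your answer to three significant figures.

884 L/s

Set C_mix = 5.2: (Q·0 + 83.40·60.30) / (Q + 83.40) = 5.2
→ Q = 83.40·(60.30 − 5.2)/(5.2 − 0) = 883.7 L/s.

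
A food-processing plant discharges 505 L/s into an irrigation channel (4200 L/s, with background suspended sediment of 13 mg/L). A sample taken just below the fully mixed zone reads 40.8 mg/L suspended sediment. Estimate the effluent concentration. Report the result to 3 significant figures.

272 mg/L

Mass balance: 4200·13.00 + 505.0·Cₑ = 4705·40.80
→ Cₑ = (4705·40.80 − 4200·13.00) / 505.0 = 272.0 mg/L.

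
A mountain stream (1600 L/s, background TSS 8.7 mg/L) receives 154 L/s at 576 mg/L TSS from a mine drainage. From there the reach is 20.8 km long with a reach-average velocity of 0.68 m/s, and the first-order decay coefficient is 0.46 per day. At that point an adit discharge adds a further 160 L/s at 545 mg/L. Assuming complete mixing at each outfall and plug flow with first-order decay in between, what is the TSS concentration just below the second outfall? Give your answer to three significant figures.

91.1 mg/L

Mass balance: C = (1600·8.700 + 154.0·576.0) / 1754 = 102600/1754 = 58.51 mg/L; combined flow 1754 L/s.
Travel time t = 20.8·1000 / 0.68 = 30590 s = 8.497 h.
After decay, C = 58.51 × e^(−kt) = 58.51 × 0.8497 = 49.72 mg/L.
At the second outfall, C = (1754·49.72 + 160.0·545.0) / (1754 + 160.0) = 91.12 mg/L.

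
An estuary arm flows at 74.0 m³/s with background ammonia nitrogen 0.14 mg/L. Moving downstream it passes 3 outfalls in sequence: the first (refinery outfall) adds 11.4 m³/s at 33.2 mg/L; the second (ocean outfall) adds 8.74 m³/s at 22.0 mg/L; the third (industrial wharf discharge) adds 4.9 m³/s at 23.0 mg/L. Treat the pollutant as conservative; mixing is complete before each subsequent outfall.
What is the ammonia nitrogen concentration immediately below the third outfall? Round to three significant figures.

Below outfall 1: Q → 85.40 m³/s, C = (74.00·0.1400 + 11.40·33.20)/85.40 = 4.553 mg/L.
Below outfall 2: Q → 94.14 m³/s, C = (85.40·4.553 + 8.740·22.00)/94.14 = 6.173 mg/L.
Below outfall 3: Q → 99.04 m³/s, C = (94.14·6.173 + 4.900·23.00)/99.04 = 7.005 mg/L.

7.01 mg/L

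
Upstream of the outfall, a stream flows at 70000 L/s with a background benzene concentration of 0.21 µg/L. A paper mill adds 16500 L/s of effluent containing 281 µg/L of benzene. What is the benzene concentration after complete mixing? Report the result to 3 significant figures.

After mixing, C = (70000·0.2100 + 16500·281.0) / 86500 = 4651000/86500 = 53.77 µg/L.

53.8 µg/L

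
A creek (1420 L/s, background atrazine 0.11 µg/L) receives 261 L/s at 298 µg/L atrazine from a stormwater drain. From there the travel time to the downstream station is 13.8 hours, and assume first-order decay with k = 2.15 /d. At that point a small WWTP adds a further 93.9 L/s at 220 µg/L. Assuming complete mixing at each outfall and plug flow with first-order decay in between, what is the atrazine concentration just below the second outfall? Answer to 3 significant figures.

24.4 µg/L

Mixed concentration C = ΣQC/ΣQ = (1420·0.1100 + 261.0·298.0) / 1681 = 77930/1681 = 46.36 µg/L; combined flow 1681 L/s.
Applying C = C₀e^(−kt): 46.36 × 0.2905 = 13.47 µg/L.
Second outfall: C = (1681·13.47 + 93.90·220.0)/1775 = 24.39 µg/L.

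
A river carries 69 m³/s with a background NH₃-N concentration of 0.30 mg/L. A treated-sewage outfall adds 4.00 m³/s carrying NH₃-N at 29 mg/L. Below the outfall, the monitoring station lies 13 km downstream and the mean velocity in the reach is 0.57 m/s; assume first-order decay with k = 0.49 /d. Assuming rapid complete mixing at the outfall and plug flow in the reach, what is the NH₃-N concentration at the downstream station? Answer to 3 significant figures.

Flow-weighted average: C = (69.00·0.3000 + 4.000·29.00) / 73.00 = 136.7/73.00 = 1.873 mg/L.
Travel time t = 13·1000 / 0.57 = 22810 s = 6.335 h.
Applying C = C₀e^(−kt): 1.873 × 0.8787 = 1.645 mg/L.

1.65 mg/L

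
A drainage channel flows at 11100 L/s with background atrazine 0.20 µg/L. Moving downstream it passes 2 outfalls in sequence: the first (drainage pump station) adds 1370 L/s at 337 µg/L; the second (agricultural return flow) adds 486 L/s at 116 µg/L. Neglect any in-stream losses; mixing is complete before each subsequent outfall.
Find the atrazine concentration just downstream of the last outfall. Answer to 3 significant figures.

40.2 µg/L

Outfall 1: combined Q = 12470 L/s; C = (11100·0.2000 + 1370·337.0)/12470 = 37.20 µg/L.
Outfall 2: combined Q = 12960 L/s; C = (12470·37.20 + 486.0·116.0)/12960 = 40.16 µg/L.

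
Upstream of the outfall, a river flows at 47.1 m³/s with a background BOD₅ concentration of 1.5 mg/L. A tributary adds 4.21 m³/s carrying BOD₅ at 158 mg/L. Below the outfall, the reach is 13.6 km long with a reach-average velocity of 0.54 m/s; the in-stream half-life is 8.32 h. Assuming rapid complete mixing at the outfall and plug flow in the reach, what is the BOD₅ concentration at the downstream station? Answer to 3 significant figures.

Flow-weighted average: C = (47.10·1.500 + 4.210·158.0) / 51.31 = 735.8/51.31 = 14.34 mg/L.
Travel time t = 13.6·1000 / 0.54 = 25190 s = 6.996 h.
Half-life 8.32 h → k = ln 2 / 8.32 = 0.08331 h⁻¹ = 1.999 d⁻¹.
After decay, C = 14.34 × e^(−kt) = 14.34 × 0.5583 = 8.007 mg/L.

8.01 mg/L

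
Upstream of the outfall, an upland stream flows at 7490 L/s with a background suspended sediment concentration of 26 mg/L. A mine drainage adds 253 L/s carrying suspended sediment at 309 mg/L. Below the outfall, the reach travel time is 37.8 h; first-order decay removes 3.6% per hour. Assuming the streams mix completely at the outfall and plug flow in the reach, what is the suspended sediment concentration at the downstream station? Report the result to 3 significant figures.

Conservation of mass: C = (7490·26.00 + 253.0·309.0) / 7743 = 272900/7743 = 35.25 mg/L.
3.6%/h lost → k = −ln(1 − 0.036) = 0.03666 h⁻¹.
First-order decay: C = 35.25·exp(−k·t) = 35.25·0.2501 = 8.815 mg/L.

8.82 mg/L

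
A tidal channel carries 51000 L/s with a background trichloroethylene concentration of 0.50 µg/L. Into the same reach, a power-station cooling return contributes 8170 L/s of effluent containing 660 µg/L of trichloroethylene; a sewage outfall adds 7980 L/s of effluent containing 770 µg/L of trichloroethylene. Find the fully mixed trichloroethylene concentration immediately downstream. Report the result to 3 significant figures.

172 µg/L

Conservation of mass: C = (51000·0.5000 + 8170·660.0 + 7980·770.0) / 67150 = 11560000/67150 = 172.2 µg/L.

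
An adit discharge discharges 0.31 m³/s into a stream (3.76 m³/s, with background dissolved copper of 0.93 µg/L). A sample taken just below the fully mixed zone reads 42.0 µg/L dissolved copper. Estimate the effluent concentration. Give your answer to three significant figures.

540 µg/L

Mass balance: 3.760·0.9300 + 0.3100·Cₑ = 4.070·42.00
→ Cₑ = (4.070·42.00 − 3.760·0.9300) / 0.3100 = 540.1 µg/L.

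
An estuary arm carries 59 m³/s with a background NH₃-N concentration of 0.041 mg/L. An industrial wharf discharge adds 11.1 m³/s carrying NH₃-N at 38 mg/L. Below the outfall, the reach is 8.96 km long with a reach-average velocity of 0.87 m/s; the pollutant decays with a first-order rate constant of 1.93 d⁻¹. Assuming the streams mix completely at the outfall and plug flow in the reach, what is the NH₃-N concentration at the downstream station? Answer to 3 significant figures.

After mixing, C = (59.00·0.04100 + 11.10·38.00) / 70.10 = 424.2/70.10 = 6.052 mg/L.
Travel time t = 8.96·1000 / 0.87 = 10300 s = 2.861 h.
First-order decay: C = 6.052·exp(−k·t) = 6.052·0.7945 = 4.808 mg/L.

4.81 mg/L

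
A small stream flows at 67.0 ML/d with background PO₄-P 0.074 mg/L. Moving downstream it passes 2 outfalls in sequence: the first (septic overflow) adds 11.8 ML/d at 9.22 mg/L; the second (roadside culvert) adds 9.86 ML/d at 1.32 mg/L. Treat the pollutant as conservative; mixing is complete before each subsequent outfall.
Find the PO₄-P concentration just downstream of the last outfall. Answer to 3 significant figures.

1.43 mg/L

Outfall 1: combined Q = 78.80 ML/d; C = (67.00·0.07400 + 11.80·9.220)/78.80 = 1.444 mg/L.
Outfall 2: combined Q = 88.66 ML/d; C = (78.80·1.444 + 9.860·1.320)/88.66 = 1.430 mg/L.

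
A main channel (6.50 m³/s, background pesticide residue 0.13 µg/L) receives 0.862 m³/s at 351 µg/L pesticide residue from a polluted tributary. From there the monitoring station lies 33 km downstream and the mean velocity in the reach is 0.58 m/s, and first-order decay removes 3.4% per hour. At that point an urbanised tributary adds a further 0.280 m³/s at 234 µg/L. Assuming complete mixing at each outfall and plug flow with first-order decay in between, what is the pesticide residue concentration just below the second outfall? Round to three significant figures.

Flow-weighted average: C = (6.500·0.1300 + 0.8620·351.0) / 7.362 = 303.4/7.362 = 41.21 µg/L; combined flow 7.362 m³/s.
Travel time t = 33·1000 / 0.58 = 56900 s = 15.80 h.
3.4%/h lost → k = −ln(1 − 0.034) = 0.03459 h⁻¹.
Applying C = C₀e^(−kt): 41.21 × 0.5789 = 23.86 µg/L.
At the second outfall, C = (7.362·23.86 + 0.2800·234.0) / (7.362 + 0.2800) = 31.56 µg/L.

31.6 µg/L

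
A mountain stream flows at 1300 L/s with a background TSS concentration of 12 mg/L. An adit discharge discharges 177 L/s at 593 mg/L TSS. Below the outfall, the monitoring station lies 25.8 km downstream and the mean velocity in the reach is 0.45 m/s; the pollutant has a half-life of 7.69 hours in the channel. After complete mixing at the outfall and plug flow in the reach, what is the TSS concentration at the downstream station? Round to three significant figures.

After mixing, C = (1300·12.00 + 177.0·593.0) / 1477 = 120600/1477 = 81.63 mg/L.
Travel time t = 25.8·1000 / 0.45 = 57330 s = 15.93 h.
Half-life 7.69 h → k = ln 2 / 7.69 = 0.09014 h⁻¹ = 2.163 d⁻¹.
Decay over the reach: 81.63·exp(−kt) = 81.63·0.2380 = 19.43 mg/L.

19.4 mg/L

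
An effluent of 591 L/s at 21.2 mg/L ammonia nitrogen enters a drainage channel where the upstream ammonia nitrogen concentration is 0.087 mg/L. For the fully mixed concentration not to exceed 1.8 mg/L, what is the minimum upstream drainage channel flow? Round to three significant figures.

6690 L/s

Set C_mix = 1.8: (Q·0.08700 + 591.0·21.20) / (Q + 591.0) = 1.8
→ Q = 591.0·(21.20 − 1.8)/(1.8 − 0.08700) = 6693 L/s.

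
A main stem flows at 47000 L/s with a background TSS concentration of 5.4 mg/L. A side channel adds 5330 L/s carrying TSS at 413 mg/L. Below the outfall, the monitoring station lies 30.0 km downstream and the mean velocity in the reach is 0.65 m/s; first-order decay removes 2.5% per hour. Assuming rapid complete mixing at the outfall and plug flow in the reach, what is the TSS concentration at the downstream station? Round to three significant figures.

Mass balance: C = (47000·5.400 + 5330·413.0) / 52330 = 2455000/52330 = 46.92 mg/L.
Travel time t = 30.0·1000 / 0.65 = 46150 s = 12.82 h.
2.5%/h lost → k = −ln(1 − 0.025) = 0.02532 h⁻¹.
Applying C = C₀e^(−kt): 46.92 × 0.7228 = 33.91 mg/L.

33.9 mg/L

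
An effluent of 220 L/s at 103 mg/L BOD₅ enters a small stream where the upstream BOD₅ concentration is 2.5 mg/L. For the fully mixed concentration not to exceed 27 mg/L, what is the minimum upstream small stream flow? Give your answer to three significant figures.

Set C_mix = 27: (Q·2.500 + 220.0·103.0) / (Q + 220.0) = 27
→ Q = 220.0·(103.0 − 27)/(27 − 2.500) = 682.4 L/s.

682 L/s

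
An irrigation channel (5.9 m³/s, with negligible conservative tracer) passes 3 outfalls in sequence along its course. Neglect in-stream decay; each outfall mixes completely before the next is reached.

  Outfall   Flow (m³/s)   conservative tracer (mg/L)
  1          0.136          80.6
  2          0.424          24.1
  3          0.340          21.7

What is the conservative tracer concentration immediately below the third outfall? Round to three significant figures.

4.20 mg/L

Below outfall 1: Q → 6.036 m³/s, C = (5.900·0 + 0.1360·80.60)/6.036 = 1.816 mg/L.
Below outfall 2: Q → 6.460 m³/s, C = (6.036·1.816 + 0.4240·24.10)/6.460 = 3.279 mg/L.
Below outfall 3: Q → 6.800 m³/s, C = (6.460·3.279 + 0.3400·21.70)/6.800 = 4.200 mg/L.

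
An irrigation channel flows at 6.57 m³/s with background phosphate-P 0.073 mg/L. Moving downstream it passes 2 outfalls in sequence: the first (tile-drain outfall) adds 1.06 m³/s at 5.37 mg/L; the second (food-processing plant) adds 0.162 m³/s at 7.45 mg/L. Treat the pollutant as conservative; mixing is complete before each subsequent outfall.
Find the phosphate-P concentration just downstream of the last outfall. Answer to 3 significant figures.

0.947 mg/L

Below outfall 1: Q → 7.630 m³/s, C = (6.570·0.07300 + 1.060·5.370)/7.630 = 0.8089 mg/L.
Below outfall 2: Q → 7.792 m³/s, C = (7.630·0.8089 + 0.1620·7.450)/7.792 = 0.9470 mg/L.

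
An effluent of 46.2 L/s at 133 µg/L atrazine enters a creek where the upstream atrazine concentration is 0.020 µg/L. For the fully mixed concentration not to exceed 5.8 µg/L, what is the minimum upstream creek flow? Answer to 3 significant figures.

Set C_mix = 5.8: (Q·0.02000 + 46.20·133.0) / (Q + 46.20) = 5.8
→ Q = 46.20·(133.0 − 5.8)/(5.8 − 0.02000) = 1017 L/s.

1020 L/s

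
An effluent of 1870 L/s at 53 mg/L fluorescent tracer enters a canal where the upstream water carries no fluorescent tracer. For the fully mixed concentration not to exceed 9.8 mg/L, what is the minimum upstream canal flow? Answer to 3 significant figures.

8240 L/s

Set C_mix = 9.8: (Q·0 + 1870·53.00) / (Q + 1870) = 9.8
→ Q = 1870·(53.00 − 9.8)/(9.8 − 0) = 8243 L/s.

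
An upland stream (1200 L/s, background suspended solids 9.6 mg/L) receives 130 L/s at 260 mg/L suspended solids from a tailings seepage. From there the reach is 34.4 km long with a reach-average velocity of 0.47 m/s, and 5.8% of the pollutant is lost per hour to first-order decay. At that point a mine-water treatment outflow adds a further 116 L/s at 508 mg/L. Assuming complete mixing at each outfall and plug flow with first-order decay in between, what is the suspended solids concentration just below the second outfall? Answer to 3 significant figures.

50.1 mg/L

Mixed concentration C = ΣQC/ΣQ = (1200·9.600 + 130.0·260.0) / 1330 = 45320/1330 = 34.08 mg/L; combined flow 1330 L/s.
Travel time t = 34.4·1000 / 0.47 = 73190 s = 20.33 h.
5.8%/h lost → k = −ln(1 − 0.058) = 0.05975 h⁻¹.
First-order decay: C = 34.08·exp(−k·t) = 34.08·0.2968 = 10.11 mg/L.
At the second outfall, C = (1330·10.11 + 116.0·508.0) / (1330 + 116.0) = 50.05 mg/L.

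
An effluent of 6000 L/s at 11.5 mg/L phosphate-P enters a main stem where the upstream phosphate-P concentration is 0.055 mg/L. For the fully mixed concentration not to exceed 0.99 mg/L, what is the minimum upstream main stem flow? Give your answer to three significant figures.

Set C_mix = 0.99: (Q·0.05500 + 6000·11.50) / (Q + 6000) = 0.99
→ Q = 6000·(11.50 − 0.99)/(0.99 − 0.05500) = 67440 L/s.

67400 L/s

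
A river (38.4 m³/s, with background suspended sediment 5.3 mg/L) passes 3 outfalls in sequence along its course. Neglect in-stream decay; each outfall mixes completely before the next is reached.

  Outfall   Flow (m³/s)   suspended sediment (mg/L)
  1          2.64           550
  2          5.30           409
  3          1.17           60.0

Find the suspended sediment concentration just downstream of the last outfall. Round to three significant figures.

81.9 mg/L

Outfall 1: combined Q = 41.04 m³/s; C = (38.40·5.300 + 2.640·550.0)/41.04 = 40.34 mg/L.
Outfall 2: combined Q = 46.34 m³/s; C = (41.04·40.34 + 5.300·409.0)/46.34 = 82.50 mg/L.
Outfall 3: combined Q = 47.51 m³/s; C = (46.34·82.50 + 1.170·60.00)/47.51 = 81.95 mg/L.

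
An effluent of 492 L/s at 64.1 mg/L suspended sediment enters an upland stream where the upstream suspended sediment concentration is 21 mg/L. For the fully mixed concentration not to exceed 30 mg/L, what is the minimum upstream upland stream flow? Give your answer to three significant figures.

1860 L/s

Set C_mix = 30: (Q·21.00 + 492.0·64.10) / (Q + 492.0) = 30
→ Q = 492.0·(64.10 − 30)/(30 − 21.00) = 1864 L/s.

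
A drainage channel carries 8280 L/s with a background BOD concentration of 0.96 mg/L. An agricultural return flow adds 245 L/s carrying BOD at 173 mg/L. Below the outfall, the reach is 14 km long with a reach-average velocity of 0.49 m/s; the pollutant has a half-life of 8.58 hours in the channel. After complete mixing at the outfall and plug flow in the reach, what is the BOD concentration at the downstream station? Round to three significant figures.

Flow-weighted average: C = (8280·0.9600 + 245.0·173.0) / 8525 = 50330/8525 = 5.904 mg/L.
Travel time t = 14·1000 / 0.49 = 28570 s = 7.937 h.
Half-life 8.58 h → k = ln 2 / 8.58 = 0.08079 h⁻¹ = 1.939 d⁻¹.
After decay, C = 5.904 × e^(−kt) = 5.904 × 0.5267 = 3.110 mg/L.

3.11 mg/L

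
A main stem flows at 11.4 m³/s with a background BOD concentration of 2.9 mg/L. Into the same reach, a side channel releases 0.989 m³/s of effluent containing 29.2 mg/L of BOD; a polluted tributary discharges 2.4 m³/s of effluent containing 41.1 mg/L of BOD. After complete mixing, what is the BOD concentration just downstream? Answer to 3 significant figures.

Flow-weighted average: C = (11.40·2.900 + 0.9890·29.20 + 2.400·41.10) / 14.79 = 160.6/14.79 = 10.86 mg/L.

10.9 mg/L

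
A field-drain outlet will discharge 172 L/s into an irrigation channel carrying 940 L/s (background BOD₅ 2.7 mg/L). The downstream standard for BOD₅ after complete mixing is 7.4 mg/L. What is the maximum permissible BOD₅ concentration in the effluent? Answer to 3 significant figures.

33.1 mg/L

At the limit, (Qr·Cr + Qe·Cₑ)/(Qr + Qe) = 7.4:
Cₑ = (1112·7.4 − 940.0·2.700) / 172.0 = 33.09 mg/L.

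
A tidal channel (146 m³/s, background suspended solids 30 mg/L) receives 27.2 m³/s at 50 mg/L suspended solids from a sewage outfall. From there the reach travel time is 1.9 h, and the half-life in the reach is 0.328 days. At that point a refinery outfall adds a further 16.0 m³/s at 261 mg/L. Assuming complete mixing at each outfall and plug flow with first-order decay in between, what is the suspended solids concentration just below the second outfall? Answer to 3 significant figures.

47.7 mg/L

Flow-weighted average: C = (146.0·30.00 + 27.20·50.00) / 173.2 = 5740/173.2 = 33.14 mg/L; combined flow 173.2 m³/s.
Half-life 0.328 d → k = ln 2 / 0.328 = 2.113 d⁻¹.
First-order decay: C = 33.14·exp(−k·t) = 33.14·0.8459 = 28.04 mg/L.
Second outfall: C = (173.2·28.04 + 16.00·261.0)/189.2 = 47.74 mg/L.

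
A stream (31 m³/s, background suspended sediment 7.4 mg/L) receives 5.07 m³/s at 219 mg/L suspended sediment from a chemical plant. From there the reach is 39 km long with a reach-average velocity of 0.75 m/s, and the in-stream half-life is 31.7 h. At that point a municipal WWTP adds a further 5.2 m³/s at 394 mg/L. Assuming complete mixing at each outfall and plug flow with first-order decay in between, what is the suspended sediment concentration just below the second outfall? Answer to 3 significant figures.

Conservation of mass: C = (31.00·7.400 + 5.070·219.0) / 36.07 = 1340/36.07 = 37.14 mg/L; combined flow 36.07 m³/s.
Travel time t = 39·1000 / 0.75 = 52000 s = 14.44 h.
Half-life 31.7 h → k = ln 2 / 31.7 = 0.02187 h⁻¹ = 0.5248 d⁻¹.
Applying C = C₀e^(−kt): 37.14 × 0.7292 = 27.08 mg/L.
Second outfall: C = (36.07·27.08 + 5.200·394.0)/41.27 = 73.31 mg/L.

73.3 mg/L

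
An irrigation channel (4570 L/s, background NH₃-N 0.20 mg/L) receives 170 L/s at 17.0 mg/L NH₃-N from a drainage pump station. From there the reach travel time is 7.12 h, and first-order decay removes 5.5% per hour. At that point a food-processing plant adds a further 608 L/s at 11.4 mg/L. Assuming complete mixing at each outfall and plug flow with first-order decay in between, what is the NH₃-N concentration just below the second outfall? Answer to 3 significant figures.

Mixed concentration C = ΣQC/ΣQ = (4570·0.2000 + 170.0·17.00) / 4740 = 3804/4740 = 0.8025 mg/L; combined flow 4740 L/s.
5.5%/h lost → k = −ln(1 − 0.055) = 0.05657 h⁻¹.
First-order decay: C = 0.8025·exp(−k·t) = 0.8025·0.6685 = 0.5365 mg/L.
At the second outfall, C = (4740·0.5365 + 608.0·11.40) / (4740 + 608.0) = 1.772 mg/L.

1.77 mg/L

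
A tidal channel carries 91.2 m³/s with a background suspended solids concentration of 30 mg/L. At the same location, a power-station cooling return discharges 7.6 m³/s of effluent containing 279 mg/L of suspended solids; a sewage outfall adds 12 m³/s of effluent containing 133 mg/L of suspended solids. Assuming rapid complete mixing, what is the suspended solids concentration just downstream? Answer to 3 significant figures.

Flow-weighted average: C = (91.20·30.00 + 7.600·279.0 + 12.00·133.0) / 110.8 = 6452/110.8 = 58.23 mg/L.

58.2 mg/L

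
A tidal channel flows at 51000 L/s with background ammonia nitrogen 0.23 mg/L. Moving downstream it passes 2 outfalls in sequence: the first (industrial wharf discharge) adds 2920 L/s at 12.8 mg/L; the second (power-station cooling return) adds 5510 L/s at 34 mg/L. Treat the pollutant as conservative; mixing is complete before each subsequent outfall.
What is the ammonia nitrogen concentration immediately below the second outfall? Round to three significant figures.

Below outfall 1: Q → 53920 L/s, C = (51000·0.2300 + 2920·12.80)/53920 = 0.9107 mg/L.
Below outfall 2: Q → 59430 L/s, C = (53920·0.9107 + 5510·34.00)/59430 = 3.979 mg/L.

3.98 mg/L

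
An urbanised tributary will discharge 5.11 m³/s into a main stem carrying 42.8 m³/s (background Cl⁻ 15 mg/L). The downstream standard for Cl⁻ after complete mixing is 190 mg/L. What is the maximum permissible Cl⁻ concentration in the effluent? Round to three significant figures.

1660 mg/L

At the limit, (Qr·Cr + Qe·Cₑ)/(Qr + Qe) = 190:
Cₑ = (47.91·190 − 42.80·15.00) / 5.110 = 1656 mg/L.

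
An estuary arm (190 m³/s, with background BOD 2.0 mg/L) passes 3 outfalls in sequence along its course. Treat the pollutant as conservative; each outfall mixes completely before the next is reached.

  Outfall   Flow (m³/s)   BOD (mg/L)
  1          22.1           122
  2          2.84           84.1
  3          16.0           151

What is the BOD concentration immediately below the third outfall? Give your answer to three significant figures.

After outfall 1: Q = 190.0 + 22.10 = 212.1 m³/s; C = (190.0·2.000 + 22.10·122.0)/212.1 = 14.50 mg/L.
After outfall 2: Q = 212.1 + 2.840 = 214.9 m³/s; C = (212.1·14.50 + 2.840·84.10)/214.9 = 15.42 mg/L.
After outfall 3: Q = 214.9 + 16.00 = 230.9 m³/s; C = (214.9·15.42 + 16.00·151.0)/230.9 = 24.82 mg/L.

24.8 mg/L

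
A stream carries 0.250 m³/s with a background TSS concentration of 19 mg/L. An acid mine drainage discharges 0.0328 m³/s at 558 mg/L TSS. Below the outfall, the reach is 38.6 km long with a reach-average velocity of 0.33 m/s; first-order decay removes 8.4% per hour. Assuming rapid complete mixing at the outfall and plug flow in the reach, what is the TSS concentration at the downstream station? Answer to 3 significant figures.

4.71 mg/L

Mass balance: C = (0.2500·19.00 + 0.03280·558.0) / 0.2828 = 23.05/0.2828 = 81.51 mg/L.
Travel time t = 38.6·1000 / 0.33 = 117000 s = 32.49 h.
8.4%/h lost → k = −ln(1 − 0.084) = 0.08774 h⁻¹.
First-order decay: C = 81.51·exp(−k·t) = 81.51·0.05780 = 4.712 mg/L.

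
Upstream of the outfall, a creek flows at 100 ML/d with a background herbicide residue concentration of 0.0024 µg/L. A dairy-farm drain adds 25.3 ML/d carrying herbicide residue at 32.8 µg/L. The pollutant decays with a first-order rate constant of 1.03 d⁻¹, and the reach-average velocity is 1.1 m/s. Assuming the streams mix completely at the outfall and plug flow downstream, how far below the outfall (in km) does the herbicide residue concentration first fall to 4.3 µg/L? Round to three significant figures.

39.9 km

Mixed concentration C = ΣQC/ΣQ = (100.0·0.002400 + 25.30·32.80) / 125.3 = 830.1/125.3 = 6.625 µg/L.
Set 6.625·exp(−k·t) = 4.3 → t = ln(6.625/4.3)/k = 36250 s = 10.07 h.
Distance = v·t = 1.1·36250 = 39880 m = 39.88 km.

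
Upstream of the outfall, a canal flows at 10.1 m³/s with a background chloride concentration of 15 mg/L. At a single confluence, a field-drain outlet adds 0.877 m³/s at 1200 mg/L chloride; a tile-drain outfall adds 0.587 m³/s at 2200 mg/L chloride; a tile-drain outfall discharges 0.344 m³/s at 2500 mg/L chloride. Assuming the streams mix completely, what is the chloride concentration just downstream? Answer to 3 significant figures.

282 mg/L

Flow-weighted average: C = (10.10·15.00 + 0.8770·1200 + 0.5870·2200 + 0.3440·2500) / 11.91 = 3355/11.91 = 281.8 mg/L.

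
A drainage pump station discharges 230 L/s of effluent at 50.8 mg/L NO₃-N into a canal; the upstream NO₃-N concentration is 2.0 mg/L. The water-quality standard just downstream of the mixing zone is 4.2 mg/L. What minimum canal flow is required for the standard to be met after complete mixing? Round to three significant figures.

4870 L/s

Set C_mix = 4.2: (Q·2.000 + 230.0·50.80) / (Q + 230.0) = 4.2
→ Q = 230.0·(50.80 − 4.2)/(4.2 − 2.000) = 4872 L/s.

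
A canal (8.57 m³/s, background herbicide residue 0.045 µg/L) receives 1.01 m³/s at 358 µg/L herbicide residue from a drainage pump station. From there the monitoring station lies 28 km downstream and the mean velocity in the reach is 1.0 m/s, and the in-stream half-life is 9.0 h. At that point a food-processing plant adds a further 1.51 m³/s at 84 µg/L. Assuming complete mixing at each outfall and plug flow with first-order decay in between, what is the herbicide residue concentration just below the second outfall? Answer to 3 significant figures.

Mixed concentration C = ΣQC/ΣQ = (8.570·0.04500 + 1.010·358.0) / 9.580 = 362.0/9.580 = 37.78 µg/L; combined flow 9.580 m³/s.
Travel time t = 28·1000 / 1.0 = 28000 s = 7.778 h.
Half-life 9.0 h → k = ln 2 / 9.0 = 0.07702 h⁻¹ = 1.848 d⁻¹.
First-order decay: C = 37.78·exp(−k·t) = 37.78·0.5494 = 20.76 µg/L.
At the second outfall, C = (9.580·20.76 + 1.510·84.00) / (9.580 + 1.510) = 29.37 µg/L.

29.4 µg/L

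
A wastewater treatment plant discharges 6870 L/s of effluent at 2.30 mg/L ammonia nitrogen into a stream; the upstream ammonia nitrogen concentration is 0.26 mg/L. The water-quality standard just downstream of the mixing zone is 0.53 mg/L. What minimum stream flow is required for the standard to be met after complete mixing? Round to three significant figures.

45000 L/s

Set C_mix = 0.53: (Q·0.2600 + 6870·2.300) / (Q + 6870) = 0.53
→ Q = 6870·(2.300 − 0.53)/(0.53 − 0.2600) = 45040 L/s.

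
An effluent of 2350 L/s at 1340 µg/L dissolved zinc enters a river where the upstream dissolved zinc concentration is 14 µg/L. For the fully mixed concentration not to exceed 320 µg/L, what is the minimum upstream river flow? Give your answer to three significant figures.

Set C_mix = 320: (Q·14.00 + 2350·1340) / (Q + 2350) = 320
→ Q = 2350·(1340 − 320)/(320 − 14.00) = 7833 L/s.

7830 L/s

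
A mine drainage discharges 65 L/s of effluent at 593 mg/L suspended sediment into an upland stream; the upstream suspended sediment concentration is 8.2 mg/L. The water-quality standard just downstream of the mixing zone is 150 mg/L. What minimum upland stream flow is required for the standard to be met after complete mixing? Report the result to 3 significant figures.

203 L/s

Set C_mix = 150: (Q·8.200 + 65.00·593.0) / (Q + 65.00) = 150
→ Q = 65.00·(593.0 − 150)/(150 − 8.200) = 203.1 L/s.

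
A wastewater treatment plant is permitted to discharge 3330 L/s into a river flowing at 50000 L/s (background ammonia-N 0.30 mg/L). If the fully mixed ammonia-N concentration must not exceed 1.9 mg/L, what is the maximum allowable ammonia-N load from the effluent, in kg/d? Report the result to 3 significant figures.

Mass balance at the limit: 50000·0.3000 + 3330·Cₑ = 53330·1.9 → Cₑ = 25.92 mg/L.
3330 L/s = 3.330 m³/s. Load = 3.330 m³/s × 25.92 g/m³ × 86 400 s/d = 7459 kg/d.

7460 kg/d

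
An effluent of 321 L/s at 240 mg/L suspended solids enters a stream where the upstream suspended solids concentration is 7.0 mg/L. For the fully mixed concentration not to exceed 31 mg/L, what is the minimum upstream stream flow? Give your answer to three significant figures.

2800 L/s

Set C_mix = 31: (Q·7.000 + 321.0·240.0) / (Q + 321.0) = 31
→ Q = 321.0·(240.0 − 31)/(31 − 7.000) = 2795 L/s.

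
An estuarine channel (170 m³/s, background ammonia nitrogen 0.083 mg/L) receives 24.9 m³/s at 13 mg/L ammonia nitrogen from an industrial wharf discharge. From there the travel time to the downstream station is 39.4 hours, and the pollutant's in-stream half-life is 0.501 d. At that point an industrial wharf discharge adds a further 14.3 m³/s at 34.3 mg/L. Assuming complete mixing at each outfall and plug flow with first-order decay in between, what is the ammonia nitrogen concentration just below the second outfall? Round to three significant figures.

Mass balance: C = (170.0·0.08300 + 24.90·13.00) / 194.9 = 337.8/194.9 = 1.733 mg/L; combined flow 194.9 m³/s.
Half-life 0.501 d → k = ln 2 / 0.501 = 1.384 d⁻¹.
Decay over the reach: 1.733·exp(−kt) = 1.733·0.1032 = 0.1788 mg/L.
At the second outfall, C = (194.9·0.1788 + 14.30·34.30) / (194.9 + 14.30) = 2.511 mg/L.

2.51 mg/L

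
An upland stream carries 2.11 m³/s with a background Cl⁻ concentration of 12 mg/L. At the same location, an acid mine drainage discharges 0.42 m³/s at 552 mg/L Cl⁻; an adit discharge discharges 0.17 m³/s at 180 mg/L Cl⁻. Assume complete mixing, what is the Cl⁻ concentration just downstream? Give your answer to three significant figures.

Conservation of mass: C = (2.110·12.00 + 0.4200·552.0 + 0.1700·180.0) / 2.700 = 287.8/2.700 = 106.6 mg/L.

107 mg/L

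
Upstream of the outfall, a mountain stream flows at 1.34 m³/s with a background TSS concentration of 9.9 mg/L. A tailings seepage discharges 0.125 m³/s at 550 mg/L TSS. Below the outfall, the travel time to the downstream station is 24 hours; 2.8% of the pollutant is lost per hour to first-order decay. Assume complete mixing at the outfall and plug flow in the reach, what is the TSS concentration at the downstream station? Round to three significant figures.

28.3 mg/L

Conservation of mass: C = (1.340·9.900 + 0.1250·550.0) / 1.465 = 82.02/1.465 = 55.98 mg/L.
2.8%/h lost → k = −ln(1 − 0.028) = 0.02840 h⁻¹.
After decay, C = 55.98 × e^(−kt) = 55.98 × 0.5058 = 28.32 mg/L.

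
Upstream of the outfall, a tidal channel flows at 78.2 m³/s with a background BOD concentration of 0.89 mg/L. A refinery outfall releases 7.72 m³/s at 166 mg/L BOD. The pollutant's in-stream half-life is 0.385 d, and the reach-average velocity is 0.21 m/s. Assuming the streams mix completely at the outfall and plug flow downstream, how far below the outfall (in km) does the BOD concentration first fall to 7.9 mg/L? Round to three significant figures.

Mixed concentration C = ΣQC/ΣQ = (78.20·0.8900 + 7.720·166.0) / 85.92 = 1351/85.92 = 15.73 mg/L.
Half-life 0.385 d → k = ln 2 / 0.385 = 1.800 d⁻¹.
Set 15.73·exp(−k·t) = 7.9 → t = ln(15.73/7.9)/k = 33040 s = 9.177 h.
Distance = v·t = 0.21·33040 = 6938 m = 6.938 km.

6.94 km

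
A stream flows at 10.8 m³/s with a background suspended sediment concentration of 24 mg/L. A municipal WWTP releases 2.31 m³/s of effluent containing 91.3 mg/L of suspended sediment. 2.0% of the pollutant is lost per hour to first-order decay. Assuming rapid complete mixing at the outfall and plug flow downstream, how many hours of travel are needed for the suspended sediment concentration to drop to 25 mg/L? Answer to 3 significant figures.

Flow-weighted average: C = (10.80·24.00 + 2.310·91.30) / 13.11 = 470.1/13.11 = 35.86 mg/L.
2.0%/h lost → k = −ln(1 − 0.02) = 0.02020 h⁻¹.
35.86·exp(−k·t) = 25 → t = ln(35.86/25)/k = 64270 s = 17.85 h.

17.9 h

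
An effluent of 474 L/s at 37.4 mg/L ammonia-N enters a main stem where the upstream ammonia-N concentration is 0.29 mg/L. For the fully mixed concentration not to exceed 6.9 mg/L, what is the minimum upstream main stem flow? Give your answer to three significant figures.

Set C_mix = 6.9: (Q·0.2900 + 474.0·37.40) / (Q + 474.0) = 6.9
→ Q = 474.0·(37.40 − 6.9)/(6.9 − 0.2900) = 2187 L/s.

2190 L/s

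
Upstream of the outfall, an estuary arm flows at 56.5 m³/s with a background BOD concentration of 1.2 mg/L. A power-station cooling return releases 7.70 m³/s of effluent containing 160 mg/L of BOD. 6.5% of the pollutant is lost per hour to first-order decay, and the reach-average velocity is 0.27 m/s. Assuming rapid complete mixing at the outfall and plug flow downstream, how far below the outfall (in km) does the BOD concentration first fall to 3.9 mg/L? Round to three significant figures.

After mixing, C = (56.50·1.200 + 7.700·160.0) / 64.20 = 1300/64.20 = 20.25 mg/L.
6.5%/h lost → k = −ln(1 − 0.065) = 0.06721 h⁻¹.
Set 20.25·exp(−k·t) = 3.9 → t = ln(20.25/3.9)/k = 88220 s = 24.51 h.
Distance = v·t = 0.27·88220 = 23820 m = 23.82 km.

23.8 km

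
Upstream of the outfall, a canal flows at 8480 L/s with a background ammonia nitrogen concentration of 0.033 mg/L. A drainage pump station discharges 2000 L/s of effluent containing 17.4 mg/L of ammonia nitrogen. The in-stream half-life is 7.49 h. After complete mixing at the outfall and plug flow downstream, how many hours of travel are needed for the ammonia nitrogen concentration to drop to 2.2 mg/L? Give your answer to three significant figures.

4.54 h

After mixing, C = (8480·0.03300 + 2000·17.40) / 10480 = 35080/10480 = 3.347 mg/L.
Half-life 7.49 h → k = ln 2 / 7.49 = 0.09254 h⁻¹ = 2.221 d⁻¹.
3.347·exp(−k·t) = 2.2 → t = ln(3.347/2.2)/k = 16330 s = 4.535 h.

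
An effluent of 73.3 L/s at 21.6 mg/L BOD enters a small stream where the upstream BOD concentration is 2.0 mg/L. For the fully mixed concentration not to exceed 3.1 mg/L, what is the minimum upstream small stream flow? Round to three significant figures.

Set C_mix = 3.1: (Q·2.000 + 73.30·21.60) / (Q + 73.30) = 3.1
→ Q = 73.30·(21.60 − 3.1)/(3.1 − 2.000) = 1233 L/s.

1230 L/s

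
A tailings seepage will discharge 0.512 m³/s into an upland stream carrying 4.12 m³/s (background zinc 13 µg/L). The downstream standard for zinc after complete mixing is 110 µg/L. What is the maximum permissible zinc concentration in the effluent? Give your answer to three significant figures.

At the limit, (Qr·Cr + Qe·Cₑ)/(Qr + Qe) = 110:
Cₑ = (4.632·110 − 4.120·13.00) / 0.5120 = 890.5 µg/L.

891 µg/L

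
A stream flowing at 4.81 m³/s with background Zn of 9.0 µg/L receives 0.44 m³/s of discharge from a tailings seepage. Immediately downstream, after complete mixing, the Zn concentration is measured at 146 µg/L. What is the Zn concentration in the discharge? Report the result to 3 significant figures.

Mass balance: 4.810·9.000 + 0.4400·Cₑ = 5.250·146.0
→ Cₑ = (5.250·146.0 − 4.810·9.000) / 0.4400 = 1644 µg/L.

1640 µg/L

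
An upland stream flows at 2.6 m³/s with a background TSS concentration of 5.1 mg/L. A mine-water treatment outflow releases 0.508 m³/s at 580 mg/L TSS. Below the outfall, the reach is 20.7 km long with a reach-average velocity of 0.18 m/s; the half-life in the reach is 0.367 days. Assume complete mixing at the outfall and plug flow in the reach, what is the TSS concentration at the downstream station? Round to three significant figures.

After mixing, C = (2.600·5.100 + 0.5080·580.0) / 3.108 = 307.9/3.108 = 99.07 mg/L.
Travel time t = 20.7·1000 / 0.18 = 115000 s = 31.94 h.
Half-life 0.367 d → k = ln 2 / 0.367 = 1.889 d⁻¹.
First-order decay: C = 99.07·exp(−k·t) = 99.07·0.08095 = 8.020 mg/L.

8.02 mg/L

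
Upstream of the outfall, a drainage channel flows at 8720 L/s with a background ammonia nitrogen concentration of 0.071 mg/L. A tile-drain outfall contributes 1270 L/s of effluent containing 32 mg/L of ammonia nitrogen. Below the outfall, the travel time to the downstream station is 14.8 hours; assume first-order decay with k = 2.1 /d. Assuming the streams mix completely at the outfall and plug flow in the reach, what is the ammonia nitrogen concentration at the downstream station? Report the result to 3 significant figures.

Flow-weighted average: C = (8720·0.07100 + 1270·32.00) / 9990 = 41260/9990 = 4.130 mg/L.
First-order decay: C = 4.130·exp(−k·t) = 4.130·0.2739 = 1.131 mg/L.

1.13 mg/L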